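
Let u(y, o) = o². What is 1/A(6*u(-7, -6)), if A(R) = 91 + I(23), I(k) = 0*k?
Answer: 1/91 ≈ 0.010989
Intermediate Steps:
I(k) = 0
A(R) = 91 (A(R) = 91 + 0 = 91)
1/A(6*u(-7, -6)) = 1/91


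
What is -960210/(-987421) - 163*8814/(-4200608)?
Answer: 2726037892401/2073884275984 ≈ 1.3145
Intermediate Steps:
-960210/(-987421) - 163*8814/(-4200608) = -960210*(-1/987421) - 1436682*(-1/4200608) = 960210/987421 + 718341/2100304 = 2726037892401/2073884275984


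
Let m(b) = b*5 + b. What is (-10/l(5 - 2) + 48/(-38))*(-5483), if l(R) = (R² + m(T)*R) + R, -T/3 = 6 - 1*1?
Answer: 16454483/2451 ≈ 6713.4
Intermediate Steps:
T = -15 (T = -3*(6 - 1*1) = -3*(6 - 1) = -3*5 = -15)
m(b) = 6*b (m(b) = 5*b + b = 6*b)
l(R) = R² - 89*R (l(R) = (R² + (6*(-15))*R) + R = (R² - 90*R) + R = R² - 89*R)
(-10/l(5 - 2) + 48/(-38))*(-5483) = (-10*1/((-89 + (5 - 2))*(5 - 2)) + 48/(-38))*(-5483) = (-10*1/(3*(-89 + 3)) + 48*(-1/38))*(-5483) = (-10/(3*(-86)) - 24/19)*(-5483) = (-10/(-258) - 24/19)*(-5483) = (-10*(-1/258) - 24/19)*(-5483) = (5/129 - 24/19)*(-5483) = -3001/2451*(-5483) = 16454483/2451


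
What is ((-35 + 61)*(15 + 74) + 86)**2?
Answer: 5760000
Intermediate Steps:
((-35 + 61)*(15 + 74) + 86)**2 = (26*89 + 86)**2 = (2314 + 86)**2 = 2400**2 = 5760000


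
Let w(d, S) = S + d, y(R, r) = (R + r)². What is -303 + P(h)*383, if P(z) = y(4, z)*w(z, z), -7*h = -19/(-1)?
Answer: -1282803/343 ≈ -3739.9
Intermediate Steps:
h = -19/7 (h = -(-19)/(7*(-1)) = -(-19)*(-1)/7 = -⅐*19 = -19/7 ≈ -2.7143)
P(z) = 2*z*(4 + z)² (P(z) = (4 + z)²*(z + z) = (4 + z)²*(2*z) = 2*z*(4 + z)²)
-303 + P(h)*383 = -303 + (2*(-19/7)*(4 - 19/7)²)*383 = -303 + (2*(-19/7)*(9/7)²)*383 = -303 + (2*(-19/7)*(81/49))*383 = -303 - 3078/343*383 = -303 - 1178874/343 = -1282803/343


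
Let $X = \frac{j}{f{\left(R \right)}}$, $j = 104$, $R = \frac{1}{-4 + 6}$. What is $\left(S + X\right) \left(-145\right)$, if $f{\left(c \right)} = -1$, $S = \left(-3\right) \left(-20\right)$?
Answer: $6380$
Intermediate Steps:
$R = \frac{1}{2} \approx 0.5$
$S = 60$
$X = -104$ ($X = \frac{104}{-1} = 104 \left(-1\right) = -104$)
$\left(S + X\right) \left(-145\right) = \left(60 - 104\right) \left(-145\right) = \left(-44\right) \left(-145\right) = 6380$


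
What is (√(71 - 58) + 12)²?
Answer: (12 + √13)² ≈ 243.53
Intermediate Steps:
(√(71 - 58) + 12)² = (√13 + 12)² = (12 + √13)²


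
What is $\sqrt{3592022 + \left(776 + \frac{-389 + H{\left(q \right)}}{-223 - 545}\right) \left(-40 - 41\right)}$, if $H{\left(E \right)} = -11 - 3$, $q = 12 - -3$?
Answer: $\frac{\sqrt{903455615}}{16} \approx 1878.6$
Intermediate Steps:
$q = 15$ ($q = 12 + 3 = 15$)
$H{\left(E \right)} = -14$ ($H{\left(E \right)} = -11 - 3 = -14$)
$\sqrt{3592022 + \left(776 + \frac{-389 + H{\left(q \right)}}{-223 - 545}\right) \left(-40 - 41\right)} = \sqrt{3592022 + \left(776 + \frac{-389 - 14}{-223 - 545}\right) \left(-40 - 41\right)} = \sqrt{3592022 + \left(776 - \frac{403}{-768}\right) \left(-81\right)} = \sqrt{3592022 + \left(776 - - \frac{403}{768}\right) \left(-81\right)} = \sqrt{3592022 + \left(776 + \frac{403}{768}\right) \left(-81\right)} = \sqrt{3592022 + \frac{596371}{768} \left(-81\right)} = \sqrt{3592022 - \frac{16102017}{256}} = \sqrt{\frac{903455615}{256}} = \frac{\sqrt{903455615}}{16}$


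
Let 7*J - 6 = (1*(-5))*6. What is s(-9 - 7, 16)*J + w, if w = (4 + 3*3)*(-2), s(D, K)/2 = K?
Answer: -950/7 ≈ -135.71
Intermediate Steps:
s(D, K) = 2*K
J = -24/7 (J = 6/7 + ((1*(-5))*6)/7 = 6/7 + (-5*6)/7 = 6/7 + (⅐)*(-30) = 6/7 - 30/7 = -24/7 ≈ -3.4286)
w = -26 (w = (4 + 9)*(-2) = 13*(-2) = -26)
s(-9 - 7, 16)*J + w = (2*16)*(-24/7) - 26 = 32*(-24/7) - 26 = -768/7 - 26 = -950/7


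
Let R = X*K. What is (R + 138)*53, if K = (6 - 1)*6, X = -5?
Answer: -636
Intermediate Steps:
K = 30 (K = 5*6 = 30)
R = -150 (R = -5*30 = -150)
(R + 138)*53 = (-150 + 138)*53 = -12*53 = -636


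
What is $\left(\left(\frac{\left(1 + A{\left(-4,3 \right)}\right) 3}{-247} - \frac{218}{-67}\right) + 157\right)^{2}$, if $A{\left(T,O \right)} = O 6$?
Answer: $\frac{19426784400}{758641} \approx 25607.0$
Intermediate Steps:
$A{\left(T,O \right)} = 6 O$
$\left(\left(\frac{\left(1 + A{\left(-4,3 \right)}\right) 3}{-247} - \frac{218}{-67}\right) + 157\right)^{2} = \left(\left(\frac{\left(1 + 6 \cdot 3\right) 3}{-247} - \frac{218}{-67}\right) + 157\right)^{2} = \left(\left(\left(1 + 18\right) 3 \left(- \frac{1}{247}\right) - - \frac{218}{67}\right) + 157\right)^{2} = \left(\left(19 \cdot 3 \left(- \frac{1}{247}\right) + \frac{218}{67}\right) + 157\right)^{2} = \left(\left(57 \left(- \frac{1}{247}\right) + \frac{218}{67}\right) + 157\right)^{2} = \left(\left(- \frac{3}{13} + \frac{218}{67}\right) + 157\right)^{2} = \left(\frac{2633}{871} + 157\right)^{2} = \left(\frac{139380}{871}\right)^{2} = \frac{19426784400}{758641}$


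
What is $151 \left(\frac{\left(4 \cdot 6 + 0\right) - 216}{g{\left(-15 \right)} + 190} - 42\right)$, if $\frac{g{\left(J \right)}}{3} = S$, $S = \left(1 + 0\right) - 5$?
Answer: $- \frac{578934}{89} \approx -6504.9$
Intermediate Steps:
$S = -4$ ($S = 1 - 5 = -4$)
$g{\left(J \right)} = -12$ ($g{\left(J \right)} = 3 \left(-4\right) = -12$)
$151 \left(\frac{\left(4 \cdot 6 + 0\right) - 216}{g{\left(-15 \right)} + 190} - 42\right) = 151 \left(\frac{\left(4 \cdot 6 + 0\right) - 216}{-12 + 190} - 42\right) = 151 \left(\frac{\left(24 + 0\right) - 216}{178} - 42\right) = 151 \left(\left(24 - 216\right) \frac{1}{178} - 42\right) = 151 \left(\left(-192\right) \frac{1}{178} - 42\right) = 151 \left(- \frac{96}{89} - 42\right) = 151 \left(- \frac{3834}{89}\right) = - \frac{578934}{89}$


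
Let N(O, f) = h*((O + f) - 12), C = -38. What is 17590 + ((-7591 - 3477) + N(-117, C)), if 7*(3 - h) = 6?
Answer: 43149/7 ≈ 6164.1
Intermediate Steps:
h = 15/7 (h = 3 - 1/7*6 = 3 - 6/7 = 15/7 ≈ 2.1429)
N(O, f) = -180/7 + 15*O/7 + 15*f/7 (N(O, f) = 15*((O + f) - 12)/7 = 15*(-12 + O + f)/7 = -180/7 + 15*O/7 + 15*f/7)
17590 + ((-7591 - 3477) + N(-117, C)) = 17590 + ((-7591 - 3477) + (-180/7 + (15/7)*(-117) + (15/7)*(-38))) = 17590 + (-11068 + (-180/7 - 1755/7 - 570/7)) = 17590 + (-11068 - 2505/7) = 17590 - 79981/7 = 43149/7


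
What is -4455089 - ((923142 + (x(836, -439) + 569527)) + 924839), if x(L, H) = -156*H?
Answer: -6941081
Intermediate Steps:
-4455089 - ((923142 + (x(836, -439) + 569527)) + 924839) = -4455089 - ((923142 + (-156*(-439) + 569527)) + 924839) = -4455089 - ((923142 + (68484 + 569527)) + 924839) = -4455089 - ((923142 + 638011) + 924839) = -4455089 - (1561153 + 924839) = -4455089 - 1*2485992 = -4455089 - 2485992 = -6941081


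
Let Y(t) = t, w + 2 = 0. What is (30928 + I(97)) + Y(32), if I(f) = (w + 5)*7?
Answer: 30981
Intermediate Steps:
w = -2 (w = -2 + 0 = -2)
I(f) = 21 (I(f) = (-2 + 5)*7 = 3*7 = 21)
(30928 + I(97)) + Y(32) = (30928 + 21) + 32 = 30949 + 32 = 30981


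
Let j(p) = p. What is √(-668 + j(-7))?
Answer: 15*I*√3 ≈ 25.981*I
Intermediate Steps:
√(-668 + j(-7)) = √(-668 - 7) = √(-675) = 15*I*√3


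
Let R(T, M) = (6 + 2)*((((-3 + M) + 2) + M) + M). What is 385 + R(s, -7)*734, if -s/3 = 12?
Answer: -128799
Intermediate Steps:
s = -36 (s = -3*12 = -36)
R(T, M) = -8 + 24*M (R(T, M) = 8*(((-1 + M) + M) + M) = 8*((-1 + 2*M) + M) = 8*(-1 + 3*M) = -8 + 24*M)
385 + R(s, -7)*734 = 385 + (-8 + 24*(-7))*734 = 385 + (-8 - 168)*734 = 385 - 176*734 = 385 - 129184 = -128799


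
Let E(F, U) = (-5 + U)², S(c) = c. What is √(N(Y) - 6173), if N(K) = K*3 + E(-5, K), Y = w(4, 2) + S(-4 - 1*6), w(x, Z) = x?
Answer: I*√6070 ≈ 77.91*I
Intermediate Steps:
Y = -6 (Y = 4 + (-4 - 1*6) = 4 + (-4 - 6) = 4 - 10 = -6)
N(K) = (-5 + K)² + 3*K (N(K) = K*3 + (-5 + K)² = 3*K + (-5 + K)² = (-5 + K)² + 3*K)
√(N(Y) - 6173) = √(((-5 - 6)² + 3*(-6)) - 6173) = √(((-11)² - 18) - 6173) = √((121 - 18) - 6173) = √(103 - 6173) = √(-6070) = I*√6070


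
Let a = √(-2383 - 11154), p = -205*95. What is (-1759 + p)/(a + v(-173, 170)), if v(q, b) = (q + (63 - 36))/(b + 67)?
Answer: 734738868/760381069 + 1192692546*I*√13537/760381069 ≈ 0.96628 + 182.5*I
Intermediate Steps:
p = -19475
v(q, b) = (27 + q)/(67 + b) (v(q, b) = (q + 27)/(67 + b) = (27 + q)/(67 + b))
a = I*√13537 (a = √(-13537) = I*√13537 ≈ 116.35*I)
(-1759 + p)/(a + v(-173, 170)) = (-1759 - 19475)/(I*√13537 + (27 - 173)/(67 + 170)) = -21234/(I*√13537 - 146/237) = -21234/(-146/237 + I*√13537)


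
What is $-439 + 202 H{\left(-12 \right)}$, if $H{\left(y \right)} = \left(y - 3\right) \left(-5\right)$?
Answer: $14711$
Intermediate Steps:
$H{\left(y \right)} = 15 - 5 y$ ($H{\left(y \right)} = \left(-3 + y\right) \left(-5\right) = 15 - 5 y$)
$-439 + 202 H{\left(-12 \right)} = -439 + 202 \left(15 - -60\right) = -439 + 202 \left(15 + 60\right) = -439 + 202 \cdot 75 = -439 + 15150 = 14711$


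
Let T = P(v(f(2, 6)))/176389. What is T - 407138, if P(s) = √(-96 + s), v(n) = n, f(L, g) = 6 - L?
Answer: -407138 + 2*I*√23/176389 ≈ -4.0714e+5 + 5.4378e-5*I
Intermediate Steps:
T = 2*I*√23/176389 (T = √(-96 + (6 - 1*2))/176389 = √(-96 + (6 - 2))*(1/176389) = √(-96 + 4)*(1/176389) = √(-92)*(1/176389) = (2*I*√23)*(1/176389) = 2*I*√23/176389 ≈ 5.4378e-5*I)
T - 407138 = 2*I*√23/176389 - 407138 = -407138 + 2*I*√23/176389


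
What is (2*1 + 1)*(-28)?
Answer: -84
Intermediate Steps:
(2*1 + 1)*(-28) = (2 + 1)*(-28) = 3*(-28) = -84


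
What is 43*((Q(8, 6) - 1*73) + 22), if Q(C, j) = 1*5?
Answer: -1978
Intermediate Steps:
Q(C, j) = 5
43*((Q(8, 6) - 1*73) + 22) = 43*((5 - 1*73) + 22) = 43*((5 - 73) + 22) = 43*(-68 + 22) = 43*(-46) = -1978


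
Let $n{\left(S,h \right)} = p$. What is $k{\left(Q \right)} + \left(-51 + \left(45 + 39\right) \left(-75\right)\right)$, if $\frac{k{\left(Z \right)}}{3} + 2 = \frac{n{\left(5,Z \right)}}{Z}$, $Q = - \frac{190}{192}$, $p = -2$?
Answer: $- \frac{603339}{95} \approx -6350.9$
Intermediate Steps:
$Q = - \frac{95}{96}$ ($Q = \left(-190\right) \frac{1}{192} = - \frac{95}{96} \approx -0.98958$)
$n{\left(S,h \right)} = -2$
$k{\left(Z \right)} = -6 - \frac{6}{Z}$ ($k{\left(Z \right)} = -6 + 3 \left(- \frac{2}{Z}\right) = -6 - \frac{6}{Z}$)
$k{\left(Q \right)} + \left(-51 + \left(45 + 39\right) \left(-75\right)\right) = \left(-6 - \frac{6}{- \frac{95}{96}}\right) + \left(-51 + \left(45 + 39\right) \left(-75\right)\right) = \left(-6 - - \frac{576}{95}\right) + \left(-51 + 84 \left(-75\right)\right) = \left(-6 + \frac{576}{95}\right) - 6351 = \frac{6}{95} - 6351 = - \frac{603339}{95}$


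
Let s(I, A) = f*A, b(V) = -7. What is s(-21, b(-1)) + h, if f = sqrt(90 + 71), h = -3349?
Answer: -3349 - 7*sqrt(161) ≈ -3437.8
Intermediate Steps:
f = sqrt(161) ≈ 12.689
s(I, A) = A*sqrt(161) (s(I, A) = sqrt(161)*A = A*sqrt(161))
s(-21, b(-1)) + h = -7*sqrt(161) - 3349 = -3349 - 7*sqrt(161)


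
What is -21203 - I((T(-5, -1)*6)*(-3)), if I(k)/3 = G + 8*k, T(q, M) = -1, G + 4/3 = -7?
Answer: -21610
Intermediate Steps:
G = -25/3 (G = -4/3 - 7 = -25/3 ≈ -8.3333)
I(k) = -25 + 24*k (I(k) = 3*(-25/3 + 8*k) = -25 + 24*k)
-21203 - I((T(-5, -1)*6)*(-3)) = -21203 - (-25 + 24*(-1*6*(-3))) = -21203 - (-25 + 24*(-6*(-3))) = -21203 - (-25 + 24*18) = -21203 - (-25 + 432) = -21203 - 1*407 = -21203 - 407 = -21610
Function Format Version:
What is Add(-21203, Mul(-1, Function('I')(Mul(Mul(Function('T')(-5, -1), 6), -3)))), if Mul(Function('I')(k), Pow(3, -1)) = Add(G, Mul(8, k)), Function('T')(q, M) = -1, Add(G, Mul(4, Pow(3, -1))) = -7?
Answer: -21610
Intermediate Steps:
G = Rational(-25, 3) (G = Add(Rational(-4, 3), -7) = Rational(-25, 3) ≈ -8.3333)
Function('I')(k) = Add(-25, Mul(24, k)) (Function('I')(k) = Mul(3, Add(Rational(-25, 3), Mul(8, k))) = Add(-25, Mul(24, k)))
Add(-21203, Mul(-1, Function('I')(Mul(Mul(Function('T')(-5, -1), 6), -3)))) = Add(-21203, Mul(-1, Add(-25, Mul(24, Mul(Mul(-1, 6), -3))))) = Add(-21203, Mul(-1, Add(-25, Mul(24, Mul(-6, -3))))) = Add(-21203, Mul(-1, Add(-25, Mul(24, 18)))) = Add(-21203, Mul(-1, Add(-25, 432))) = Add(-21203, Mul(-1, 407)) = Add(-21203, -407) = -21610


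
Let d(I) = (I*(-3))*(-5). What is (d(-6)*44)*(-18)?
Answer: 71280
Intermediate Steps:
d(I) = 15*I (d(I) = -3*I*(-5) = 15*I)
(d(-6)*44)*(-18) = ((15*(-6))*44)*(-18) = -90*44*(-18) = -3960*(-18) = 71280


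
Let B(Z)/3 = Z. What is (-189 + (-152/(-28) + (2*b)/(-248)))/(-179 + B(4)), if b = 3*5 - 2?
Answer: 159431/144956 ≈ 1.0999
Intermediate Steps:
b = 13 (b = 15 - 2 = 13)
B(Z) = 3*Z
(-189 + (-152/(-28) + (2*b)/(-248)))/(-179 + B(4)) = (-189 + (-152/(-28) + (2*13)/(-248)))/(-179 + 3*4) = (-189 + (-152*(-1/28) + 26*(-1/248)))/(-179 + 12) = (-189 + (38/7 - 13/124))/(-167) = (-189 + 4621/868)*(-1/167) = -159431/868*(-1/167) = 159431/144956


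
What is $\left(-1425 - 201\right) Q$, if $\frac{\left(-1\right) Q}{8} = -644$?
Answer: $-8377152$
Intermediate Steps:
$Q = 5152$ ($Q = \left(-8\right) \left(-644\right) = 5152$)
$\left(-1425 - 201\right) Q = \left(-1425 - 201\right) 5152 = \left(-1626\right) 5152 = -8377152$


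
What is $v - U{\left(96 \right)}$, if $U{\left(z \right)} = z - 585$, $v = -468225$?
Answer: $-467736$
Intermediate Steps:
$U{\left(z \right)} = -585 + z$
$v - U{\left(96 \right)} = -468225 - \left(-585 + 96\right) = -468225 - -489 = -468225 + 489 = -467736$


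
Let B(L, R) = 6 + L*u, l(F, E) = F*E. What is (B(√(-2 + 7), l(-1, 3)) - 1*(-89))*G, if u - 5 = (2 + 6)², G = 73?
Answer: 6935 + 5037*√5 ≈ 18198.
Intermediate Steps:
l(F, E) = E*F
u = 69 (u = 5 + (2 + 6)² = 5 + 8² = 5 + 64 = 69)
B(L, R) = 6 + 69*L (B(L, R) = 6 + L*69 = 6 + 69*L)
(B(√(-2 + 7), l(-1, 3)) - 1*(-89))*G = ((6 + 69*√(-2 + 7)) - 1*(-89))*73 = ((6 + 69*√5) + 89)*73 = (95 + 69*√5)*73 = 6935 + 5037*√5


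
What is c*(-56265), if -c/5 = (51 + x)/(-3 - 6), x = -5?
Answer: -4313650/3 ≈ -1.4379e+6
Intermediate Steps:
c = 230/9 (c = -5*(51 - 5)/(-3 - 6) = -230/(-9) = -230*(-1)/9 = -5*(-46/9) = 230/9 ≈ 25.556)
c*(-56265) = (230/9)*(-56265) = -4313650/3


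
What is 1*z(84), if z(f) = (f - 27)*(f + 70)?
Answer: 8778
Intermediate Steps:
z(f) = (-27 + f)*(70 + f)
1*z(84) = 1*(-1890 + 84**2 + 43*84) = 1*(-1890 + 7056 + 3612) = 1*8778 = 8778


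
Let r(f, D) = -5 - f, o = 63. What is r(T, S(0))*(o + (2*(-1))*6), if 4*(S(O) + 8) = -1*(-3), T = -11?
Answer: 306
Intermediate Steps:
S(O) = -29/4 (S(O) = -8 + (-1*(-3))/4 = -8 + (¼)*3 = -8 + ¾ = -29/4)
r(T, S(0))*(o + (2*(-1))*6) = (-5 - 1*(-11))*(63 + (2*(-1))*6) = (-5 + 11)*(63 - 2*6) = 6*(63 - 12) = 6*51 = 306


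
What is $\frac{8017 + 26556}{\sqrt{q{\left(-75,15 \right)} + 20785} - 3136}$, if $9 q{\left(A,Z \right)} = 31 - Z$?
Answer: $- \frac{975788352}{88323383} - \frac{103719 \sqrt{187081}}{88323383} \approx -11.556$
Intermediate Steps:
$q{\left(A,Z \right)} = \frac{31}{9} - \frac{Z}{9}$ ($q{\left(A,Z \right)} = \frac{31 - Z}{9} = \frac{31}{9} - \frac{Z}{9}$)
$\frac{8017 + 26556}{\sqrt{q{\left(-75,15 \right)} + 20785} - 3136} = \frac{8017 + 26556}{\sqrt{\left(\frac{31}{9} - \frac{5}{3}\right) + 20785} - 3136} = \frac{34573}{\sqrt{\left(\frac{31}{9} - \frac{5}{3}\right) + 20785} - 3136} = \frac{34573}{\sqrt{\frac{16}{9} + 20785} - 3136} = \frac{34573}{\sqrt{\frac{187081}{9}} - 3136} = \frac{34573}{\frac{\sqrt{187081}}{3} - 3136} = \frac{34573}{-3136 + \frac{\sqrt{187081}}{3}}$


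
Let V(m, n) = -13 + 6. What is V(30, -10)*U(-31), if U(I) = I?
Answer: 217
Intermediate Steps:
V(m, n) = -7
V(30, -10)*U(-31) = -7*(-31) = 217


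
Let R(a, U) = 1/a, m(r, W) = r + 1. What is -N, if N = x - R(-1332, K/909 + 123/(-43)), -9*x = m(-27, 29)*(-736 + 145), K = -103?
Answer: 2274167/1332 ≈ 1707.3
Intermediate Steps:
m(r, W) = 1 + r
x = -5122/3 (x = -(1 - 27)*(-736 + 145)/9 = -(-26)*(-591)/9 = -1/9*15366 = -5122/3 ≈ -1707.3)
N = -2274167/1332 (N = -5122/3 - 1/(-1332) = -5122/3 - 1*(-1/1332) = -5122/3 + 1/1332 = -2274167/1332 ≈ -1707.3)
-N = -1*(-2274167/1332) = 2274167/1332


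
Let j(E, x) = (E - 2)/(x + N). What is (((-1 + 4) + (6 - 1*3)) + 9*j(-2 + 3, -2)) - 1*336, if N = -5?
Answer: -2301/7 ≈ -328.71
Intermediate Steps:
j(E, x) = (-2 + E)/(-5 + x) (j(E, x) = (E - 2)/(x - 5) = (-2 + E)/(-5 + x))
(((-1 + 4) + (6 - 1*3)) + 9*j(-2 + 3, -2)) - 1*336 = (((-1 + 4) + (6 - 1*3)) + 9*((-2 + (-2 + 3))/(-5 - 2))) - 1*336 = ((3 + (6 - 3)) + 9*((-2 + 1)/(-7))) - 336 = ((3 + 3) + 9*(-⅐*(-1))) - 336 = (6 + 9*(⅐)) - 336 = (6 + 9/7) - 336 = 51/7 - 336 = -2301/7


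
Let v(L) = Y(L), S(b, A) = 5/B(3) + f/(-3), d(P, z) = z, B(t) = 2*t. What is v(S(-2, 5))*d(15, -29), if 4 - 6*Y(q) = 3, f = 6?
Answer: -29/6 ≈ -4.8333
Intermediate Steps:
Y(q) = 1/6 (Y(q) = 2/3 - 1/6*3 = 2/3 - 1/2 = 1/6)
S(b, A) = -7/6 (S(b, A) = 5/((2*3)) + 6/(-3) = 5/6 + 6*(-1/3) = 5*(1/6) - 2 = 5/6 - 2 = -7/6)
v(L) = 1/6
v(S(-2, 5))*d(15, -29) = (1/6)*(-29) = -29/6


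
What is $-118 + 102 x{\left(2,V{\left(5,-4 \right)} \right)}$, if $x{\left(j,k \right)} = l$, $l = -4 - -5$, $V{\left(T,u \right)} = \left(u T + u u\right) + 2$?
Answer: $-16$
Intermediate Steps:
$V{\left(T,u \right)} = 2 + u^{2} + T u$ ($V{\left(T,u \right)} = \left(T u + u^{2}\right) + 2 = \left(u^{2} + T u\right) + 2 = 2 + u^{2} + T u$)
$l = 1$ ($l = -4 + 5 = 1$)
$x{\left(j,k \right)} = 1$
$-118 + 102 x{\left(2,V{\left(5,-4 \right)} \right)} = -118 + 102 \cdot 1 = -118 + 102 = -16$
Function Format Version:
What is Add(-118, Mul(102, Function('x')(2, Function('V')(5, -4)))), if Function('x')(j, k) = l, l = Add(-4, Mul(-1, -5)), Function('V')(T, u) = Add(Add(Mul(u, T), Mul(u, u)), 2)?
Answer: -16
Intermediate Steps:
Function('V')(T, u) = Add(2, Pow(u, 2), Mul(T, u)) (Function('V')(T, u) = Add(Add(Mul(T, u), Pow(u, 2)), 2) = Add(Add(Pow(u, 2), Mul(T, u)), 2) = Add(2, Pow(u, 2), Mul(T, u)))
l = 1 (l = Add(-4, 5) = 1)
Function('x')(j, k) = 1
Add(-118, Mul(102, Function('x')(2, Function('V')(5, -4)))) = Add(-118, Mul(102, 1)) = Add(-118, 102) = -16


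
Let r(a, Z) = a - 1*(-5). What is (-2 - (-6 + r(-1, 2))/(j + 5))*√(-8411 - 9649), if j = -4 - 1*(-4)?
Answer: -16*I*√4515/5 ≈ -215.02*I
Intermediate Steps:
j = 0 (j = -4 + 4 = 0)
r(a, Z) = 5 + a (r(a, Z) = a + 5 = 5 + a)
(-2 - (-6 + r(-1, 2))/(j + 5))*√(-8411 - 9649) = (-2 - (-6 + (5 - 1))/(0 + 5))*√(-8411 - 9649) = (-2 - (-6 + 4)/5)*√(-18060) = (-2 - (-2)/5)*(2*I*√4515) = (-2 - 1*(-⅖))*(2*I*√4515) = (-2 + ⅖)*(2*I*√4515) = -16*I*√4515/5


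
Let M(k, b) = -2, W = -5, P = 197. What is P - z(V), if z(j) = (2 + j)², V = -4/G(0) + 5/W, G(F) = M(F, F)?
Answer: 188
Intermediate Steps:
G(F) = -2
V = 1 (V = -4/(-2) + 5/(-5) = -4*(-½) + 5*(-⅕) = 2 - 1 = 1)
P - z(V) = 197 - (2 + 1)² = 197 - 1*3² = 197 - 1*9 = 197 - 9 = 188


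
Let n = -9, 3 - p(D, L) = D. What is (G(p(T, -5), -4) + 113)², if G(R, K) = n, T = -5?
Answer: 10816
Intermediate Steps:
p(D, L) = 3 - D
G(R, K) = -9
(G(p(T, -5), -4) + 113)² = (-9 + 113)² = 104² = 10816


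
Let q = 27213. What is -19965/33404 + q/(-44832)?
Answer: -150341161/124797344 ≈ -1.2047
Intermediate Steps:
-19965/33404 + q/(-44832) = -19965/33404 + 27213/(-44832) = -19965*1/33404 + 27213*(-1/44832) = -19965/33404 - 9071/14944 = -150341161/124797344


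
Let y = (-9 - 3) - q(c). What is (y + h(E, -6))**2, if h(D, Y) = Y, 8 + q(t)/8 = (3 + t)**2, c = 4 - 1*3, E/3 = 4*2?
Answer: 6724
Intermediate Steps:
E = 24 (E = 3*(4*2) = 3*8 = 24)
c = 1 (c = 4 - 3 = 1)
q(t) = -64 + 8*(3 + t)**2
y = -76 (y = (-9 - 3) - (-64 + 8*(3 + 1)**2) = -12 - (-64 + 8*4**2) = -12 - (-64 + 8*16) = -12 - (-64 + 128) = -12 - 1*64 = -12 - 64 = -76)
(y + h(E, -6))**2 = (-76 - 6)**2 = (-82)**2 = 6724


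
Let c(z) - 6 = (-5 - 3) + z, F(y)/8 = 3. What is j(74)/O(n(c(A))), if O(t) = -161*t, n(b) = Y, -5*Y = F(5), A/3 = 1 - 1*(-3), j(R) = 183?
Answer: 305/1288 ≈ 0.23680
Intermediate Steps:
A = 12 (A = 3*(1 - 1*(-3)) = 3*(1 + 3) = 3*4 = 12)
F(y) = 24 (F(y) = 8*3 = 24)
c(z) = -2 + z (c(z) = 6 + ((-5 - 3) + z) = 6 + (-8 + z) = -2 + z)
Y = -24/5 (Y = -1/5*24 = -24/5 ≈ -4.8000)
n(b) = -24/5
j(74)/O(n(c(A))) = 183/((-161*(-24/5))) = 183/(3864/5) = 183*(5/3864) = 305/1288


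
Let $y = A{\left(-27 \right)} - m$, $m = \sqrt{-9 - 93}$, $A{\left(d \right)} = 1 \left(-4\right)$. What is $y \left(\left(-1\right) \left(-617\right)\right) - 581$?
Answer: $-3049 - 617 i \sqrt{102} \approx -3049.0 - 6231.4 i$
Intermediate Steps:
$A{\left(d \right)} = -4$
$m = i \sqrt{102}$ ($m = \sqrt{-102} = i \sqrt{102} \approx 10.1 i$)
$y = -4 - i \sqrt{102} \approx -4.0 - 10.1 i$
$y \left(\left(-1\right) \left(-617\right)\right) - 581 = \left(-4 - i \sqrt{102}\right) \left(\left(-1\right) \left(-617\right)\right) - 581 = \left(-4 - i \sqrt{102}\right) 617 - 581 = \left(-2468 - 617 i \sqrt{102}\right) - 581 = -3049 - 617 i \sqrt{102}$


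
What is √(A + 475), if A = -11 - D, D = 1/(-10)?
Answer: √46410/10 ≈ 21.543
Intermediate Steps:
D = -⅒ ≈ -0.10000
A = -109/10 (A = -11 - 1*(-⅒) = -11 + ⅒ = -109/10 ≈ -10.900)
√(A + 475) = √(-109/10 + 475) = √(4641/10) = √46410/10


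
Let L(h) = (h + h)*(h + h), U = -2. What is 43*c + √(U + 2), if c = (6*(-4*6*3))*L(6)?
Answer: -2674944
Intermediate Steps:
L(h) = 4*h² (L(h) = (2*h)*(2*h) = 4*h²)
c = -62208 (c = (6*(-4*6*3))*(4*6²) = (6*(-24*3))*(4*36) = (6*(-72))*144 = -432*144 = -62208)
43*c + √(U + 2) = 43*(-62208) + √(-2 + 2) = -2674944 + √0 = -2674944 + 0 = -2674944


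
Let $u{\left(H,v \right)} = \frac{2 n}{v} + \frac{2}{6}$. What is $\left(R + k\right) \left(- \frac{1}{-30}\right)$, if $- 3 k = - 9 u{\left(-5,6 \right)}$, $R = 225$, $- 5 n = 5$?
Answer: $\frac{15}{2} \approx 7.5$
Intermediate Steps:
$n = -1$ ($n = \left(- \frac{1}{5}\right) 5 = -1$)
$u{\left(H,v \right)} = \frac{1}{3} - \frac{2}{v}$ ($u{\left(H,v \right)} = \frac{2 \left(-1\right)}{v} + \frac{2}{6} = - \frac{2}{v} + 2 \cdot \frac{1}{6} = - \frac{2}{v} + \frac{1}{3} = \frac{1}{3} - \frac{2}{v}$)
$k = 0$ ($k = - \frac{\left(-9\right) \frac{-6 + 6}{3 \cdot 6}}{3} = - \frac{\left(-9\right) \frac{1}{3} \cdot \frac{1}{6} \cdot 0}{3} = - \frac{\left(-9\right) 0}{3} = \left(- \frac{1}{3}\right) 0 = 0$)
$\left(R + k\right) \left(- \frac{1}{-30}\right) = \left(225 + 0\right) \left(- \frac{1}{-30}\right) = 225 \left(\left(-1\right) \left(- \frac{1}{30}\right)\right) = 225 \cdot \frac{1}{30} = \frac{15}{2}$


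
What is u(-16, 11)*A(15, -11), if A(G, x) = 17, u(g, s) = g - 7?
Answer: -391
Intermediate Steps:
u(g, s) = -7 + g
u(-16, 11)*A(15, -11) = (-7 - 16)*17 = -23*17 = -391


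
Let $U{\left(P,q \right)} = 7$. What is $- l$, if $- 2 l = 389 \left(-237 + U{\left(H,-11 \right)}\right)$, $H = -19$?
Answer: $-44735$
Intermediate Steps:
$l = 44735$ ($l = - \frac{389 \left(-237 + 7\right)}{2} = - \frac{389 \left(-230\right)}{2} = \left(- \frac{1}{2}\right) \left(-89470\right) = 44735$)
$- l = \left(-1\right) 44735 = -44735$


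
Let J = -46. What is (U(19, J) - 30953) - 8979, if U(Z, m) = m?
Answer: -39978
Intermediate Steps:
(U(19, J) - 30953) - 8979 = (-46 - 30953) - 8979 = -30999 - 8979 = -39978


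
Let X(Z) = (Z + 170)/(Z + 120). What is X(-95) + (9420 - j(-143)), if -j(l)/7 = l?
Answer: 8422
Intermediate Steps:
j(l) = -7*l
X(Z) = (170 + Z)/(120 + Z)
X(-95) + (9420 - j(-143)) = (170 - 95)/(120 - 95) + (9420 - (-7)*(-143)) = 75/25 + (9420 - 1*1001) = (1/25)*75 + (9420 - 1001) = 3 + 8419 = 8422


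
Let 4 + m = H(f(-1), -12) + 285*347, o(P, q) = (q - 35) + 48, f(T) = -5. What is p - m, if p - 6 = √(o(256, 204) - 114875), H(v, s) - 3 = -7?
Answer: -98881 + I*√114658 ≈ -98881.0 + 338.61*I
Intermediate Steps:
o(P, q) = 13 + q (o(P, q) = (-35 + q) + 48 = 13 + q)
H(v, s) = -4 (H(v, s) = 3 - 7 = -4)
p = 6 + I*√114658 (p = 6 + √((13 + 204) - 114875) = 6 + √(217 - 114875) = 6 + √(-114658) = 6 + I*√114658 ≈ 6.0 + 338.61*I)
m = 98887 (m = -4 + (-4 + 285*347) = -4 + (-4 + 98895) = -4 + 98891 = 98887)
p - m = (6 + I*√114658) - 1*98887 = (6 + I*√114658) - 98887 = -98881 + I*√114658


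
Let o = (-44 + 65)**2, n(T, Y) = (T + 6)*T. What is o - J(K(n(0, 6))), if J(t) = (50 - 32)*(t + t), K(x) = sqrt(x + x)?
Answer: 441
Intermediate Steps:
n(T, Y) = T*(6 + T) (n(T, Y) = (6 + T)*T = T*(6 + T))
K(x) = sqrt(2)*sqrt(x) (K(x) = sqrt(2*x) = sqrt(2)*sqrt(x))
o = 441 (o = 21**2 = 441)
J(t) = 36*t (J(t) = 18*(2*t) = 36*t)
o - J(K(n(0, 6))) = 441 - 36*sqrt(2)*sqrt(0*(6 + 0)) = 441 - 36*sqrt(2)*sqrt(0*6) = 441 - 36*sqrt(2)*sqrt(0) = 441 - 36*sqrt(2)*0 = 441 - 36*0 = 441 - 1*0 = 441 + 0 = 441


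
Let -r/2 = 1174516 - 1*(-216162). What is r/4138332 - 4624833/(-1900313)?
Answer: 3463411858532/1966031524479 ≈ 1.7616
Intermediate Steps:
r = -2781356 (r = -2*(1174516 - 1*(-216162)) = -2*(1174516 + 216162) = -2*1390678 = -2781356)
r/4138332 - 4624833/(-1900313) = -2781356/4138332 - 4624833/(-1900313) = -2781356*1/4138332 - 4624833*(-1/1900313) = -695339/1034583 + 4624833/1900313 = 3463411858532/1966031524479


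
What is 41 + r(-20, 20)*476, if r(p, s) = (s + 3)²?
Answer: 251845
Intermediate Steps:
r(p, s) = (3 + s)²
41 + r(-20, 20)*476 = 41 + (3 + 20)²*476 = 41 + 23²*476 = 41 + 529*476 = 41 + 251804 = 251845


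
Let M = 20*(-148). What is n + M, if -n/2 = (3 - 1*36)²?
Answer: -5138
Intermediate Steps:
n = -2178 (n = -2*(3 - 1*36)² = -2*(3 - 36)² = -2*(-33)² = -2*1089 = -2178)
M = -2960
n + M = -2178 - 2960 = -5138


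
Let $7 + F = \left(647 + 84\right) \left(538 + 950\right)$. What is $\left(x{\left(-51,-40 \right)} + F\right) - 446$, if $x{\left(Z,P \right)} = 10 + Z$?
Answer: $1087234$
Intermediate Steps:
$F = 1087721$ ($F = -7 + \left(647 + 84\right) \left(538 + 950\right) = -7 + 731 \cdot 1488 = -7 + 1087728 = 1087721$)
$\left(x{\left(-51,-40 \right)} + F\right) - 446 = \left(\left(10 - 51\right) + 1087721\right) - 446 = \left(-41 + 1087721\right) - 446 = 1087680 - 446 = 1087234$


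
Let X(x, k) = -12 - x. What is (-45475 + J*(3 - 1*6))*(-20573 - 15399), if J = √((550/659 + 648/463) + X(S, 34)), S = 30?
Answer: 1635826700 + 431664*I*√231378459259/305117 ≈ 1.6358e+9 + 6.8052e+5*I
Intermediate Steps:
J = 4*I*√231378459259/305117 (J = √((550/659 + 648/463) + (-12 - 1*30)) = √((550*(1/659) + 648*(1/463)) + (-12 - 30)) = √((550/659 + 648/463) - 42) = √(681682/305117 - 42) = √(-12133232/305117) = 4*I*√231378459259/305117 ≈ 6.306*I)
(-45475 + J*(3 - 1*6))*(-20573 - 15399) = (-45475 + (4*I*√231378459259/305117)*(3 - 1*6))*(-20573 - 15399) = (-45475 + (4*I*√231378459259/305117)*(3 - 6))*(-35972) = (-45475 + (4*I*√231378459259/305117)*(-3))*(-35972) = (-45475 - 12*I*√231378459259/305117)*(-35972) = 1635826700 + 431664*I*√231378459259/305117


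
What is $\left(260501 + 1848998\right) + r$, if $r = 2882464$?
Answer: $4991963$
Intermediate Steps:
$\left(260501 + 1848998\right) + r = \left(260501 + 1848998\right) + 2882464 = 2109499 + 2882464 = 4991963$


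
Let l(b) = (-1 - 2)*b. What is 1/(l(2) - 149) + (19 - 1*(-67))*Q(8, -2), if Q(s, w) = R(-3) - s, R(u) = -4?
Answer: -159961/155 ≈ -1032.0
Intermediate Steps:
l(b) = -3*b
Q(s, w) = -4 - s
1/(l(2) - 149) + (19 - 1*(-67))*Q(8, -2) = 1/(-3*2 - 149) + (19 - 1*(-67))*(-4 - 1*8) = 1/(-6 - 149) + (19 + 67)*(-4 - 8) = 1/(-155) + 86*(-12) = -1/155 - 1032 = -159961/155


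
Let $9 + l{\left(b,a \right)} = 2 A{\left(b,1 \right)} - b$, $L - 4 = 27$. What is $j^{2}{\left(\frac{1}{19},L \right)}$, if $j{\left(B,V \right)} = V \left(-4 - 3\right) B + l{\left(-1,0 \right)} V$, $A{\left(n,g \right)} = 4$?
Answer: $\frac{47089}{361} \approx 130.44$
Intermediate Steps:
$L = 31$ ($L = 4 + 27 = 31$)
$l{\left(b,a \right)} = -1 - b$ ($l{\left(b,a \right)} = -9 - \left(-8 + b\right) = -1 - b$)
$j{\left(B,V \right)} = - 7 B V$ ($j{\left(B,V \right)} = V \left(-4 - 3\right) B + \left(-1 - -1\right) V = V \left(-7\right) B + \left(-1 + 1\right) V = - 7 V B + 0 V = - 7 B V + 0 = - 7 B V$)
$j^{2}{\left(\frac{1}{19},L \right)} = \left(\left(-7\right) \frac{1}{19} \cdot 31\right)^{2} = \left(- \frac{217}{19}\right)^{2} = \frac{47089}{361}$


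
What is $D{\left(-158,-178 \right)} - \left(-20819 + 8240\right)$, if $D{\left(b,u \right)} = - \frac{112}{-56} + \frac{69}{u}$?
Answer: $\frac{2239349}{178} \approx 12581.0$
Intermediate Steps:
$D{\left(b,u \right)} = 2 + \frac{69}{u}$ ($D{\left(b,u \right)} = \left(-112\right) \left(- \frac{1}{56}\right) + \frac{69}{u} = 2 + \frac{69}{u}$)
$D{\left(-158,-178 \right)} - \left(-20819 + 8240\right) = \left(2 + \frac{69}{-178}\right) - \left(-20819 + 8240\right) = \left(2 + 69 \left(- \frac{1}{178}\right)\right) - -12579 = \left(2 - \frac{69}{178}\right) + 12579 = \frac{287}{178} + 12579 = \frac{2239349}{178}$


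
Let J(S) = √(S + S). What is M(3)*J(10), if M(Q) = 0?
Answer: 0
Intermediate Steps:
J(S) = √2*√S (J(S) = √(2*S) = √2*√S)
M(3)*J(10) = 0*(√2*√10) = 0*(2*√5) = 0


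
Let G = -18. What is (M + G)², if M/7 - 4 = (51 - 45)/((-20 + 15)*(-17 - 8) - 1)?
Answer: 410881/3844 ≈ 106.89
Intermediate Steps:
M = 1757/62 (M = 28 + 7*((51 - 45)/((-20 + 15)*(-17 - 8) - 1)) = 28 + 7*(6/(-5*(-25) - 1)) = 28 + 7*(6/(125 - 1)) = 28 + 7*(6/124) = 28 + 7*(6*(1/124)) = 28 + 7*(3/62) = 28 + 21/62 = 1757/62 ≈ 28.339)
(M + G)² = (1757/62 - 18)² = (641/62)² = 410881/3844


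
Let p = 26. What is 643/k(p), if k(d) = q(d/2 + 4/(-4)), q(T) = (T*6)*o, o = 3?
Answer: 643/216 ≈ 2.9769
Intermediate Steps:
q(T) = 18*T (q(T) = (T*6)*3 = (6*T)*3 = 18*T)
k(d) = -18 + 9*d (k(d) = 18*(d/2 + 4/(-4)) = 18*(d*(½) + 4*(-¼)) = 18*(d/2 - 1) = 18*(-1 + d/2) = -18 + 9*d)
643/k(p) = 643/(-18 + 9*26) = 643/(-18 + 234) = 643/216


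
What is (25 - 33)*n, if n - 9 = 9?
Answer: -144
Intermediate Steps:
n = 18 (n = 9 + 9 = 18)
(25 - 33)*n = (25 - 33)*18 = -8*18 = -144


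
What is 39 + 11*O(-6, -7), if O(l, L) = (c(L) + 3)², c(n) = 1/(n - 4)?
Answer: 1453/11 ≈ 132.09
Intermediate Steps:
c(n) = 1/(-4 + n)
O(l, L) = (3 + 1/(-4 + L))² (O(l, L) = (1/(-4 + L) + 3)² = (3 + 1/(-4 + L))²)
39 + 11*O(-6, -7) = 39 + 11*((-11 + 3*(-7))²/(-4 - 7)²) = 39 + 11*((-11 - 21)²/(-11)²) = 39 + 11*((-32)²*(1/121)) = 39 + 11*(1024*(1/121)) = 39 + 11*(1024/121) = 39 + 1024/11 = 1453/11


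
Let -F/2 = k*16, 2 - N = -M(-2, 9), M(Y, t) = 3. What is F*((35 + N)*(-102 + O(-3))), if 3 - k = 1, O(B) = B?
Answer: 268800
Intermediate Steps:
k = 2 (k = 3 - 1*1 = 3 - 1 = 2)
N = 5 (N = 2 - (-1)*3 = 2 - 1*(-3) = 2 + 3 = 5)
F = -64 (F = -4*16 = -2*32 = -64)
F*((35 + N)*(-102 + O(-3))) = -64*(35 + 5)*(-102 - 3) = -2560*(-105) = -64*(-4200) = 268800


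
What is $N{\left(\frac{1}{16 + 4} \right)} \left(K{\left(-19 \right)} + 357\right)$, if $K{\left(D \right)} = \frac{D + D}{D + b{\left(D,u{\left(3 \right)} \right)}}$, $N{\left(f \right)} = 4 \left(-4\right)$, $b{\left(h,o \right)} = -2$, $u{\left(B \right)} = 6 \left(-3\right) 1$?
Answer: $- \frac{120560}{21} \approx -5741.0$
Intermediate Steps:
$u{\left(B \right)} = -18$ ($u{\left(B \right)} = \left(-18\right) 1 = -18$)
$N{\left(f \right)} = -16$
$K{\left(D \right)} = \frac{2 D}{-2 + D}$ ($K{\left(D \right)} = \frac{D + D}{D - 2} = \frac{2 D}{-2 + D}$)
$N{\left(\frac{1}{16 + 4} \right)} \left(K{\left(-19 \right)} + 357\right) = - 16 \left(2 \left(-19\right) \frac{1}{-2 - 19} + 357\right) = - 16 \left(2 \left(-19\right) \frac{1}{-21} + 357\right) = - 16 \left(2 \left(-19\right) \left(- \frac{1}{21}\right) + 357\right) = - 16 \left(\frac{38}{21} + 357\right) = \left(-16\right) \frac{7535}{21} = - \frac{120560}{21}$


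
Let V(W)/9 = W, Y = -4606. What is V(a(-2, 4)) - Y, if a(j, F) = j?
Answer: 4588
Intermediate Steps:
V(W) = 9*W
V(a(-2, 4)) - Y = 9*(-2) - 1*(-4606) = -18 + 4606 = 4588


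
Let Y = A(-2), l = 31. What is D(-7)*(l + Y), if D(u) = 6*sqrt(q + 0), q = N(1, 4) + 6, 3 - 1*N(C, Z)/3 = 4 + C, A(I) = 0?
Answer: 0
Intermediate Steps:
N(C, Z) = -3 - 3*C (N(C, Z) = 9 - 3*(4 + C) = 9 + (-12 - 3*C) = -3 - 3*C)
Y = 0
q = 0 (q = (-3 - 3*1) + 6 = (-3 - 3) + 6 = -6 + 6 = 0)
D(u) = 0 (D(u) = 6*sqrt(0 + 0) = 6*sqrt(0) = 6*0 = 0)
D(-7)*(l + Y) = 0*(31 + 0) = 0*31 = 0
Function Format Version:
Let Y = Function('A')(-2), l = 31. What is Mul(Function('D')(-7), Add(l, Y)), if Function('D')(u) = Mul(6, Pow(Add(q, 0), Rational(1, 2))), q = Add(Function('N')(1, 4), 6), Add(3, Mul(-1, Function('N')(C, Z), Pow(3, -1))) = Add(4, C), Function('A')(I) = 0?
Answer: 0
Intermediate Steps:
Function('N')(C, Z) = Add(-3, Mul(-3, C)) (Function('N')(C, Z) = Add(9, Mul(-3, Add(4, C))) = Add(9, Add(-12, Mul(-3, C))) = Add(-3, Mul(-3, C)))
Y = 0
q = 0 (q = Add(Add(-3, Mul(-3, 1)), 6) = Add(Add(-3, -3), 6) = Add(-6, 6) = 0)
Function('D')(u) = 0 (Function('D')(u) = Mul(6, Pow(Add(0, 0), Rational(1, 2))) = Mul(6, Pow(0, Rational(1, 2))) = Mul(6, 0) = 0)
Mul(Function('D')(-7), Add(l, Y)) = Mul(0, Add(31, 0)) = Mul(0, 31) = 0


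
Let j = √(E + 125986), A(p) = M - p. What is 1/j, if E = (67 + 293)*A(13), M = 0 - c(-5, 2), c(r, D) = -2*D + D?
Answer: √122026/122026 ≈ 0.0028627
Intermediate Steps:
c(r, D) = -D
M = 2 (M = 0 - (-1)*2 = 0 - 1*(-2) = 0 + 2 = 2)
A(p) = 2 - p
E = -3960 (E = (67 + 293)*(2 - 1*13) = 360*(2 - 13) = 360*(-11) = -3960)
j = √122026 (j = √(-3960 + 125986) = √122026 ≈ 349.32)
1/j = 1/(√122026) = √122026/122026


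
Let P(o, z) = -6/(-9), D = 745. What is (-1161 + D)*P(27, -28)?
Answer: -832/3 ≈ -277.33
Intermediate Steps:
P(o, z) = 2/3 (P(o, z) = -6*(-1/9) = 2/3)
(-1161 + D)*P(27, -28) = (-1161 + 745)*(2/3) = -416*2/3 = -832/3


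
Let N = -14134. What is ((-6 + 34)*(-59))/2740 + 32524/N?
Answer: -14058141/4840895 ≈ -2.9040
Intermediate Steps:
((-6 + 34)*(-59))/2740 + 32524/N = ((-6 + 34)*(-59))/2740 + 32524/(-14134) = (28*(-59))*(1/2740) + 32524*(-1/14134) = -1652*1/2740 - 16262/7067 = -413/685 - 16262/7067 = -14058141/4840895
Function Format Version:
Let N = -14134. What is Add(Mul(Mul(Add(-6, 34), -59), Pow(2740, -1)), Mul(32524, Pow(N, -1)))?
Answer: Rational(-14058141, 4840895) ≈ -2.9040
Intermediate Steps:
Add(Mul(Mul(Add(-6, 34), -59), Pow(2740, -1)), Mul(32524, Pow(N, -1))) = Add(Mul(Mul(Add(-6, 34), -59), Pow(2740, -1)), Mul(32524, Pow(-14134, -1))) = Add(Mul(Mul(28, -59), Rational(1, 2740)), Mul(32524, Rational(-1, 14134))) = Add(Mul(-1652, Rational(1, 2740)), Rational(-16262, 7067)) = Add(Rational(-413, 685), Rational(-16262, 7067)) = Rational(-14058141, 4840895)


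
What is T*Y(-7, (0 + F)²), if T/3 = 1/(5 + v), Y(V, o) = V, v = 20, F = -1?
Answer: -21/25 ≈ -0.84000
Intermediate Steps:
T = 3/25 (T = 3/(5 + 20) = 3/25 ≈ 0.12000)
T*Y(-7, (0 + F)²) = (3/25)*(-7) = -21/25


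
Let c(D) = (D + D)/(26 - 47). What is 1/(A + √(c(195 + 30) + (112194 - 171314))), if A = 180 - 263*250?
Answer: -45899/3009638829 - I*√2897930/30096388290 ≈ -1.5251e-5 - 5.6563e-8*I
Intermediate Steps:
A = -65570 (A = 180 - 65750 = -65570)
c(D) = -2*D/21 (c(D) = (2*D)/(-21) = (2*D)*(-1/21) = -2*D/21)
1/(A + √(c(195 + 30) + (112194 - 171314))) = 1/(-65570 + √(-2*(195 + 30)/21 + (112194 - 171314))) = 1/(-65570 + √(-2/21*225 - 59120)) = 1/(-65570 + √(-150/7 - 59120)) = 1/(-65570 + √(-413990/7)) = 1/(-65570 + I*√2897930/7)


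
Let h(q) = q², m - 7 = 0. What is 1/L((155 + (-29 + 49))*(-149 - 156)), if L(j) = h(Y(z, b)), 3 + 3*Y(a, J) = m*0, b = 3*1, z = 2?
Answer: 1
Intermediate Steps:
m = 7 (m = 7 + 0 = 7)
b = 3
Y(a, J) = -1 (Y(a, J) = -1 + (7*0)/3 = -1 + (⅓)*0 = -1 + 0 = -1)
L(j) = 1 (L(j) = (-1)² = 1)
1/L((155 + (-29 + 49))*(-149 - 156)) = 1/1 = 1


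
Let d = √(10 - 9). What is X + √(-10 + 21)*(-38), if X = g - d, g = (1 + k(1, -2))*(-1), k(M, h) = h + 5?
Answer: -5 - 38*√11 ≈ -131.03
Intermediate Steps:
k(M, h) = 5 + h
d = 1 (d = √1 = 1)
g = -4 (g = (1 + (5 - 2))*(-1) = (1 + 3)*(-1) = 4*(-1) = -4)
X = -5 (X = -4 - 1*1 = -4 - 1 = -5)
X + √(-10 + 21)*(-38) = -5 + √(-10 + 21)*(-38) = -5 + √11*(-38) = -5 - 38*√11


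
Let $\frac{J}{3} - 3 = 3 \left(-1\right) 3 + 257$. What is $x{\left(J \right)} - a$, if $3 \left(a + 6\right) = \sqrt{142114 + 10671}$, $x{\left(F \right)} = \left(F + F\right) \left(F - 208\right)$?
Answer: $820776 - \frac{\sqrt{152785}}{3} \approx 8.2065 \cdot 10^{5}$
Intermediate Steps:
$J = 753$ ($J = 9 + 3 \left(3 \left(-1\right) 3 + 257\right) = 9 + 3 \left(\left(-3\right) 3 + 257\right) = 9 + 3 \left(-9 + 257\right) = 9 + 3 \cdot 248 = 9 + 744 = 753$)
$x{\left(F \right)} = 2 F \left(-208 + F\right)$
$a = -6 + \frac{\sqrt{152785}}{3}$ ($a = -6 + \frac{\sqrt{142114 + 10671}}{3} = -6 + \frac{\sqrt{152785}}{3} \approx 124.29$)
$x{\left(J \right)} - a = 2 \cdot 753 \left(-208 + 753\right) - \left(-6 + \frac{\sqrt{152785}}{3}\right) = 2 \cdot 753 \cdot 545 + \left(6 - \frac{\sqrt{152785}}{3}\right) = 820770 + \left(6 - \frac{\sqrt{152785}}{3}\right) = 820776 - \frac{\sqrt{152785}}{3}$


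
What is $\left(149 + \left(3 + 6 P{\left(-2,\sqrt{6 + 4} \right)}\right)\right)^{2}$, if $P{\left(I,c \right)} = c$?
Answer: $23464 + 1824 \sqrt{10} \approx 29232.0$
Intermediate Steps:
$\left(149 + \left(3 + 6 P{\left(-2,\sqrt{6 + 4} \right)}\right)\right)^{2} = \left(149 + \left(3 + 6 \sqrt{6 + 4}\right)\right)^{2} = \left(149 + \left(3 + 6 \sqrt{10}\right)\right)^{2} = \left(152 + 6 \sqrt{10}\right)^{2}$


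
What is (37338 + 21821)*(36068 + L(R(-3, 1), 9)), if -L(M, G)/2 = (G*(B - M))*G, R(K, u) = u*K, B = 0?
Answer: 2104995538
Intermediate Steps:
R(K, u) = K*u
L(M, G) = 2*M*G**2 (L(M, G) = -2*G*(0 - M)*G = -2*G*(-M)*G = -2*(-G*M)*G = -(-2)*M*G**2 = 2*M*G**2)
(37338 + 21821)*(36068 + L(R(-3, 1), 9)) = (37338 + 21821)*(36068 + 2*(-3*1)*9**2) = 59159*(36068 + 2*(-3)*81) = 59159*(36068 - 486) = 59159*35582 = 2104995538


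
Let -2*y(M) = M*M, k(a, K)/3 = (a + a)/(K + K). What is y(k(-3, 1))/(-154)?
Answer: 81/308 ≈ 0.26299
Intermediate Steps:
k(a, K) = 3*a/K (k(a, K) = 3*((a + a)/(K + K)) = 3*((2*a)/((2*K))) = 3*((2*a)*(1/(2*K))) = 3*(a/K) = 3*a/K)
y(M) = -M²/2 (y(M) = -M*M/2 = -M²/2)
y(k(-3, 1))/(-154) = -(3*(-3)/1)²/2/(-154) = -(3*(-3)*1)²/2*(-1/154) = -½*(-9)²*(-1/154) = -½*81*(-1/154) = -81/2*(-1/154) = 81/308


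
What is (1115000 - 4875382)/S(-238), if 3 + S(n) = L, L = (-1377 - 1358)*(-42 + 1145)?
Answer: 1880191/1508354 ≈ 1.2465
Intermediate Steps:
L = -3016705 (L = -2735*1103 = -3016705)
S(n) = -3016708 (S(n) = -3 - 3016705 = -3016708)
(1115000 - 4875382)/S(-238) = (1115000 - 4875382)/(-3016708) = -3760382*(-1/3016708) = 1880191/1508354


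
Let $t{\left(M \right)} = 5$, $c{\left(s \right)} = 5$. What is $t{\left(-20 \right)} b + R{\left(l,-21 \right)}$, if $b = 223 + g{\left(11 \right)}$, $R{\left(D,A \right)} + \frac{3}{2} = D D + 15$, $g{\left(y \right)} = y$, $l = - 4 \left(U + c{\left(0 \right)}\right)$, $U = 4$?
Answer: $\frac{4959}{2} \approx 2479.5$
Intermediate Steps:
$l = -36$ ($l = - 4 \left(4 + 5\right) = \left(-4\right) 9 = -36$)
$R{\left(D,A \right)} = \frac{27}{2} + D^{2}$ ($R{\left(D,A \right)} = - \frac{3}{2} + \left(D D + 15\right) = - \frac{3}{2} + \left(D^{2} + 15\right) = - \frac{3}{2} + \left(15 + D^{2}\right) = \frac{27}{2} + D^{2}$)
$b = 234$ ($b = 223 + 11 = 234$)
$t{\left(-20 \right)} b + R{\left(l,-21 \right)} = 5 \cdot 234 + \left(\frac{27}{2} + \left(-36\right)^{2}\right) = 1170 + \left(\frac{27}{2} + 1296\right) = 1170 + \frac{2619}{2} = \frac{4959}{2}$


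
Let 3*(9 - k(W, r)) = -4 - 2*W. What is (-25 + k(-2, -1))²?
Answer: 256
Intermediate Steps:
k(W, r) = 31/3 + 2*W/3 (k(W, r) = 9 - (-4 - 2*W)/3 = 9 + (4/3 + 2*W/3) = 31/3 + 2*W/3)
(-25 + k(-2, -1))² = (-25 + (31/3 + (⅔)*(-2)))² = (-25 + (31/3 - 4/3))² = (-25 + 9)² = (-16)² = 256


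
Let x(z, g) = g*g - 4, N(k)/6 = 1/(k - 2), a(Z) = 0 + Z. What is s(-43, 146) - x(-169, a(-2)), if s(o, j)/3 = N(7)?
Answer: 18/5 ≈ 3.6000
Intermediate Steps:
a(Z) = Z
N(k) = 6/(-2 + k) (N(k) = 6/(k - 2) = 6/(-2 + k))
s(o, j) = 18/5 (s(o, j) = 3*(6/(-2 + 7)) = 3*(6/5) = 18/5)
x(z, g) = -4 + g² (x(z, g) = g² - 4 = -4 + g²)
s(-43, 146) - x(-169, a(-2)) = 18/5 - (-4 + (-2)²) = 18/5 - (-4 + 4) = 18/5 - 1*0 = 18/5 + 0 = 18/5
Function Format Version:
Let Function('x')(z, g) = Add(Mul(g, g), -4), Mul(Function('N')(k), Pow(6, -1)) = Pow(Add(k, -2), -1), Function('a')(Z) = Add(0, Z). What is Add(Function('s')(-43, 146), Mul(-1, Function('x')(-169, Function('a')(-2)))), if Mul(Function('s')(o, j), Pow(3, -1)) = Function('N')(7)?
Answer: Rational(18, 5) ≈ 3.6000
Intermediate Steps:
Function('a')(Z) = Z
Function('N')(k) = Mul(6, Pow(Add(-2, k), -1)) (Function('N')(k) = Mul(6, Pow(Add(k, -2), -1)) = Mul(6, Pow(Add(-2, k), -1)))
Function('s')(o, j) = Rational(18, 5) (Function('s')(o, j) = Mul(3, Mul(6, Pow(Add(-2, 7), -1))) = Mul(3, Mul(6, Pow(5, -1))) = Mul(3, Mul(6, Rational(1, 5))) = Mul(3, Rational(6, 5)) = Rational(18, 5))
Function('x')(z, g) = Add(-4, Pow(g, 2)) (Function('x')(z, g) = Add(Pow(g, 2), -4) = Add(-4, Pow(g, 2)))
Add(Function('s')(-43, 146), Mul(-1, Function('x')(-169, Function('a')(-2)))) = Add(Rational(18, 5), Mul(-1, Add(-4, Pow(-2, 2)))) = Add(Rational(18, 5), Mul(-1, Add(-4, 4))) = Add(Rational(18, 5), Mul(-1, 0)) = Add(Rational(18, 5), 0) = Rational(18, 5)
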